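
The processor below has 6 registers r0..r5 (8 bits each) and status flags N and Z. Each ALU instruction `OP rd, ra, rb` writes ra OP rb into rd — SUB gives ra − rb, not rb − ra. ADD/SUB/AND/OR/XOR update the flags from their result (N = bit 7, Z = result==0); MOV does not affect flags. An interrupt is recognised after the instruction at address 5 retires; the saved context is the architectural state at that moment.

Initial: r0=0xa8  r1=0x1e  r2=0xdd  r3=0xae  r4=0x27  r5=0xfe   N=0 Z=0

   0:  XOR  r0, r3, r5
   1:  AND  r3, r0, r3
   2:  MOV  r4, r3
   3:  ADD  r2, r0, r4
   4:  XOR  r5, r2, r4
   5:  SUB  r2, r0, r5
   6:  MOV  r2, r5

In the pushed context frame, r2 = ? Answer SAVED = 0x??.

SAVED = 0x00

after  0: r0=0x50 r1=0x1e r2=0xdd r3=0xae r4=0x27 r5=0xfe  N=0 Z=0
after  1: r0=0x50 r1=0x1e r2=0xdd r3=0x00 r4=0x27 r5=0xfe  N=0 Z=1
after  2: r0=0x50 r1=0x1e r2=0xdd r3=0x00 r4=0x00 r5=0xfe  N=0 Z=1
after  3: r0=0x50 r1=0x1e r2=0x50 r3=0x00 r4=0x00 r5=0xfe  N=0 Z=0
after  4: r0=0x50 r1=0x1e r2=0x50 r3=0x00 r4=0x00 r5=0x50  N=0 Z=0
after  5: r0=0x50 r1=0x1e r2=0x00 r3=0x00 r4=0x00 r5=0x50  N=0 Z=1
-- IRQ taken; context saved, return-PC = 6 --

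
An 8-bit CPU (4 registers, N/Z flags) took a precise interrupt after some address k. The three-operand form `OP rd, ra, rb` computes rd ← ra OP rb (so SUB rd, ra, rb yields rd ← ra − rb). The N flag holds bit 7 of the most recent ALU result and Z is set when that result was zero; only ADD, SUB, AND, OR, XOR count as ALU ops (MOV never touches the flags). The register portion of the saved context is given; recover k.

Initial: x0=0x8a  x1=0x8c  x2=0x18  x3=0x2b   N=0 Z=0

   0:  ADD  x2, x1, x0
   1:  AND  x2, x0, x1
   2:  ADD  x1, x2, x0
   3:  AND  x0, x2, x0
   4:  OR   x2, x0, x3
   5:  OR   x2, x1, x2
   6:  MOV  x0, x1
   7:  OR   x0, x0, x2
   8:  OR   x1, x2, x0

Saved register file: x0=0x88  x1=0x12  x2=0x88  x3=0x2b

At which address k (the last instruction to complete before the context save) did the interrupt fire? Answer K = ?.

after  0: x0=0x8a x1=0x8c x2=0x16 x3=0x2b  N=0 Z=0
after  1: x0=0x8a x1=0x8c x2=0x88 x3=0x2b  N=1 Z=0
after  2: x0=0x8a x1=0x12 x2=0x88 x3=0x2b  N=0 Z=0
after  3: x0=0x88 x1=0x12 x2=0x88 x3=0x2b  N=1 Z=0
-- IRQ taken; context saved, return-PC = 4 --

K = 3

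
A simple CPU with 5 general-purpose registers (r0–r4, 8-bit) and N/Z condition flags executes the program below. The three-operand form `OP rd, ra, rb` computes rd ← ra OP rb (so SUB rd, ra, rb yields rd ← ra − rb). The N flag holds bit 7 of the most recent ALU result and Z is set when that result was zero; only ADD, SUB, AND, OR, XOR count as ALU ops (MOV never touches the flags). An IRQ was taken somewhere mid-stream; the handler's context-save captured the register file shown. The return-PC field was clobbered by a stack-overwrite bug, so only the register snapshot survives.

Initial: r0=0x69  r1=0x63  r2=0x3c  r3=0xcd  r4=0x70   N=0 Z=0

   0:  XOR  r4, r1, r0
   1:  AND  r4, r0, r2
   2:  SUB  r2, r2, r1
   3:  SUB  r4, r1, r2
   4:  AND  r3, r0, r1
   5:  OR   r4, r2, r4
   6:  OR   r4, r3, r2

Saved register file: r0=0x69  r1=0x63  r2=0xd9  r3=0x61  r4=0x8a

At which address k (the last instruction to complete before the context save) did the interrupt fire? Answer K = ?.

after  0: r0=0x69 r1=0x63 r2=0x3c r3=0xcd r4=0x0a  N=0 Z=0
after  1: r0=0x69 r1=0x63 r2=0x3c r3=0xcd r4=0x28  N=0 Z=0
after  2: r0=0x69 r1=0x63 r2=0xd9 r3=0xcd r4=0x28  N=1 Z=0
after  3: r0=0x69 r1=0x63 r2=0xd9 r3=0xcd r4=0x8a  N=1 Z=0
after  4: r0=0x69 r1=0x63 r2=0xd9 r3=0x61 r4=0x8a  N=0 Z=0
-- IRQ taken; context saved, return-PC = 5 --

K = 4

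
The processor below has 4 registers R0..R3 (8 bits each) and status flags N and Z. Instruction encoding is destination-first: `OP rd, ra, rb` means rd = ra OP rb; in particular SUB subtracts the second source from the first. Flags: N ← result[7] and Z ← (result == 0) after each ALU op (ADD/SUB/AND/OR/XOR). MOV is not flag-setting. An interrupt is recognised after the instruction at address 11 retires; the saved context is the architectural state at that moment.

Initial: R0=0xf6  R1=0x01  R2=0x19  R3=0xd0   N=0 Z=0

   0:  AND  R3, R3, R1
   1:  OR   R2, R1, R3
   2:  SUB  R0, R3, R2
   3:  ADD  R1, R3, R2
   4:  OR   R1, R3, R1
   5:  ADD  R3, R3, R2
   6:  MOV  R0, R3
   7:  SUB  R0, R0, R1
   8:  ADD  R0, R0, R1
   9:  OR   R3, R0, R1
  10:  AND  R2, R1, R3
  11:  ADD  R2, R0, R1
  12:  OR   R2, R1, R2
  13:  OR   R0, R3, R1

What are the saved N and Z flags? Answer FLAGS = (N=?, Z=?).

FLAGS = (N=0, Z=0)

after  0: R0=0xf6 R1=0x01 R2=0x19 R3=0x00  N=0 Z=1
after  1: R0=0xf6 R1=0x01 R2=0x01 R3=0x00  N=0 Z=0
after  2: R0=0xff R1=0x01 R2=0x01 R3=0x00  N=1 Z=0
after  3: R0=0xff R1=0x01 R2=0x01 R3=0x00  N=0 Z=0
after  4: R0=0xff R1=0x01 R2=0x01 R3=0x00  N=0 Z=0
after  5: R0=0xff R1=0x01 R2=0x01 R3=0x01  N=0 Z=0
after  6: R0=0x01 R1=0x01 R2=0x01 R3=0x01  N=0 Z=0
after  7: R0=0x00 R1=0x01 R2=0x01 R3=0x01  N=0 Z=1
after  8: R0=0x01 R1=0x01 R2=0x01 R3=0x01  N=0 Z=0
after  9: R0=0x01 R1=0x01 R2=0x01 R3=0x01  N=0 Z=0
after 10: R0=0x01 R1=0x01 R2=0x01 R3=0x01  N=0 Z=0
after 11: R0=0x01 R1=0x01 R2=0x02 R3=0x01  N=0 Z=0
-- IRQ taken; context saved, return-PC = 12 --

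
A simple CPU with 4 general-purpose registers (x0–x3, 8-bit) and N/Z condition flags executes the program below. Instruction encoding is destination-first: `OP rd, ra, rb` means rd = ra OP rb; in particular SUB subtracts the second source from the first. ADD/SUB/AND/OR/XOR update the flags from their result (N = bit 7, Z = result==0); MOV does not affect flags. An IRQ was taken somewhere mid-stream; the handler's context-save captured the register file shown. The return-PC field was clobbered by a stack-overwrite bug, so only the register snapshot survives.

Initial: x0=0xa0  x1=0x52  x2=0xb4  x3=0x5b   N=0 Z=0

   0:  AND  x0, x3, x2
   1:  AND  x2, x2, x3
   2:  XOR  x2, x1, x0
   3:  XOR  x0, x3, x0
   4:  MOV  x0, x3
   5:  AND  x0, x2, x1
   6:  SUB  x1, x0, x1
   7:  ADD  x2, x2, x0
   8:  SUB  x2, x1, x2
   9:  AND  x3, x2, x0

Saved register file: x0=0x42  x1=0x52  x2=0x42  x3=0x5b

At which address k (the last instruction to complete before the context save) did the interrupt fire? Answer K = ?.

K = 5

after  0: x0=0x10 x1=0x52 x2=0xb4 x3=0x5b  N=0 Z=0
after  1: x0=0x10 x1=0x52 x2=0x10 x3=0x5b  N=0 Z=0
after  2: x0=0x10 x1=0x52 x2=0x42 x3=0x5b  N=0 Z=0
after  3: x0=0x4b x1=0x52 x2=0x42 x3=0x5b  N=0 Z=0
after  4: x0=0x5b x1=0x52 x2=0x42 x3=0x5b  N=0 Z=0
after  5: x0=0x42 x1=0x52 x2=0x42 x3=0x5b  N=0 Z=0
-- IRQ taken; context saved, return-PC = 6 --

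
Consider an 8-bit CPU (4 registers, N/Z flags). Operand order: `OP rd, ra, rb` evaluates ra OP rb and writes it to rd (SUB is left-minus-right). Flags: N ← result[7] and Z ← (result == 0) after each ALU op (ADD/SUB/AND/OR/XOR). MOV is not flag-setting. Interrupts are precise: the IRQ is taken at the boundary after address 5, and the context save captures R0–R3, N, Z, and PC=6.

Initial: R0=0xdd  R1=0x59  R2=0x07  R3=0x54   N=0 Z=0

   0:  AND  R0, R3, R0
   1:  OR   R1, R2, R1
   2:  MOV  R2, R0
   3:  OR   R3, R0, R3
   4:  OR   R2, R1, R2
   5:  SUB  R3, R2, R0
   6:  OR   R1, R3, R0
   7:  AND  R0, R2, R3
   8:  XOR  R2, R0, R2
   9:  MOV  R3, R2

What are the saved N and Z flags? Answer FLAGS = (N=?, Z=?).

after  0: R0=0x54 R1=0x59 R2=0x07 R3=0x54  N=0 Z=0
after  1: R0=0x54 R1=0x5f R2=0x07 R3=0x54  N=0 Z=0
after  2: R0=0x54 R1=0x5f R2=0x54 R3=0x54  N=0 Z=0
after  3: R0=0x54 R1=0x5f R2=0x54 R3=0x54  N=0 Z=0
after  4: R0=0x54 R1=0x5f R2=0x5f R3=0x54  N=0 Z=0
after  5: R0=0x54 R1=0x5f R2=0x5f R3=0x0b  N=0 Z=0
-- IRQ taken; context saved, return-PC = 6 --

FLAGS = (N=0, Z=0)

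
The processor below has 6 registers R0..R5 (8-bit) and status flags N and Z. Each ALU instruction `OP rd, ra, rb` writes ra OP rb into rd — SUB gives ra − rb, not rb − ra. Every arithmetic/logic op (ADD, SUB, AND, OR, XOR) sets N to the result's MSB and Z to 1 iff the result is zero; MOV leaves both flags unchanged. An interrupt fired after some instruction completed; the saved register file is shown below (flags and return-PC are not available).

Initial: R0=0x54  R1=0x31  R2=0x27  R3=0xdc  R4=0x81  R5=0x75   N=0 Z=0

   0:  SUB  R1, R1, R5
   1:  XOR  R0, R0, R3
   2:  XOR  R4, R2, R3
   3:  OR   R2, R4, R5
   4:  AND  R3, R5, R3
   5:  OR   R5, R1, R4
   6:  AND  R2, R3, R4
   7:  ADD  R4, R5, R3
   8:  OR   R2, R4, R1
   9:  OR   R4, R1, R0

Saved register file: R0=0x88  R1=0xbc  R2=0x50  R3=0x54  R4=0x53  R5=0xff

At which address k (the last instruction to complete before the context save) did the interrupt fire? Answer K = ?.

after  0: R0=0x54 R1=0xbc R2=0x27 R3=0xdc R4=0x81 R5=0x75  N=1 Z=0
after  1: R0=0x88 R1=0xbc R2=0x27 R3=0xdc R4=0x81 R5=0x75  N=1 Z=0
after  2: R0=0x88 R1=0xbc R2=0x27 R3=0xdc R4=0xfb R5=0x75  N=1 Z=0
after  3: R0=0x88 R1=0xbc R2=0xff R3=0xdc R4=0xfb R5=0x75  N=1 Z=0
after  4: R0=0x88 R1=0xbc R2=0xff R3=0x54 R4=0xfb R5=0x75  N=0 Z=0
after  5: R0=0x88 R1=0xbc R2=0xff R3=0x54 R4=0xfb R5=0xff  N=1 Z=0
after  6: R0=0x88 R1=0xbc R2=0x50 R3=0x54 R4=0xfb R5=0xff  N=0 Z=0
after  7: R0=0x88 R1=0xbc R2=0x50 R3=0x54 R4=0x53 R5=0xff  N=0 Z=0
-- IRQ taken; context saved, return-PC = 8 --

K = 7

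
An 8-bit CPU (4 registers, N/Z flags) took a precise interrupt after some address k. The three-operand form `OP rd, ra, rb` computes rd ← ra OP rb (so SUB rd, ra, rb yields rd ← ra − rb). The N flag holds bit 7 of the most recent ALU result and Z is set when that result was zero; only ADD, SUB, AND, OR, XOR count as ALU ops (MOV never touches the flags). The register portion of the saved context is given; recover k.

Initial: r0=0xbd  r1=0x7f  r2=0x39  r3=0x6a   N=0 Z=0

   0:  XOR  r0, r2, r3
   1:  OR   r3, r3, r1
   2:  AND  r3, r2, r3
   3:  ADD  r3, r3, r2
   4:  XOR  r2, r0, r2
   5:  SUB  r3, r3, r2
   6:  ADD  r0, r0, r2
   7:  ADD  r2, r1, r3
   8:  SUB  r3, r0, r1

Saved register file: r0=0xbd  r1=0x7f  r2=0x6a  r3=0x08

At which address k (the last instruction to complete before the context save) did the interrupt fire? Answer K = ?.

after  0: r0=0x53 r1=0x7f r2=0x39 r3=0x6a  N=0 Z=0
after  1: r0=0x53 r1=0x7f r2=0x39 r3=0x7f  N=0 Z=0
after  2: r0=0x53 r1=0x7f r2=0x39 r3=0x39  N=0 Z=0
after  3: r0=0x53 r1=0x7f r2=0x39 r3=0x72  N=0 Z=0
after  4: r0=0x53 r1=0x7f r2=0x6a r3=0x72  N=0 Z=0
after  5: r0=0x53 r1=0x7f r2=0x6a r3=0x08  N=0 Z=0
after  6: r0=0xbd r1=0x7f r2=0x6a r3=0x08  N=1 Z=0
-- IRQ taken; context saved, return-PC = 7 --

K = 6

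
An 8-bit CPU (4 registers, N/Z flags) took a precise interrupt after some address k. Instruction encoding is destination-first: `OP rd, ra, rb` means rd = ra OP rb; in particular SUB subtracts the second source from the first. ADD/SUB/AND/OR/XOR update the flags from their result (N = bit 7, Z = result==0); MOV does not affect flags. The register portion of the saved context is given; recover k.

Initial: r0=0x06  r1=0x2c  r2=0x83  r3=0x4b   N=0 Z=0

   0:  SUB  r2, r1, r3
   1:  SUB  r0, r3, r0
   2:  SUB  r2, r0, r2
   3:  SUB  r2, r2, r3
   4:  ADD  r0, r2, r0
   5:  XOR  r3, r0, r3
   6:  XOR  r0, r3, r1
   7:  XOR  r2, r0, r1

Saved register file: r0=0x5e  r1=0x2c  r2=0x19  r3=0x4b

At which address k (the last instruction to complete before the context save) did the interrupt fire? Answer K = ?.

after  0: r0=0x06 r1=0x2c r2=0xe1 r3=0x4b  N=1 Z=0
after  1: r0=0x45 r1=0x2c r2=0xe1 r3=0x4b  N=0 Z=0
after  2: r0=0x45 r1=0x2c r2=0x64 r3=0x4b  N=0 Z=0
after  3: r0=0x45 r1=0x2c r2=0x19 r3=0x4b  N=0 Z=0
after  4: r0=0x5e r1=0x2c r2=0x19 r3=0x4b  N=0 Z=0
-- IRQ taken; context saved, return-PC = 5 --

K = 4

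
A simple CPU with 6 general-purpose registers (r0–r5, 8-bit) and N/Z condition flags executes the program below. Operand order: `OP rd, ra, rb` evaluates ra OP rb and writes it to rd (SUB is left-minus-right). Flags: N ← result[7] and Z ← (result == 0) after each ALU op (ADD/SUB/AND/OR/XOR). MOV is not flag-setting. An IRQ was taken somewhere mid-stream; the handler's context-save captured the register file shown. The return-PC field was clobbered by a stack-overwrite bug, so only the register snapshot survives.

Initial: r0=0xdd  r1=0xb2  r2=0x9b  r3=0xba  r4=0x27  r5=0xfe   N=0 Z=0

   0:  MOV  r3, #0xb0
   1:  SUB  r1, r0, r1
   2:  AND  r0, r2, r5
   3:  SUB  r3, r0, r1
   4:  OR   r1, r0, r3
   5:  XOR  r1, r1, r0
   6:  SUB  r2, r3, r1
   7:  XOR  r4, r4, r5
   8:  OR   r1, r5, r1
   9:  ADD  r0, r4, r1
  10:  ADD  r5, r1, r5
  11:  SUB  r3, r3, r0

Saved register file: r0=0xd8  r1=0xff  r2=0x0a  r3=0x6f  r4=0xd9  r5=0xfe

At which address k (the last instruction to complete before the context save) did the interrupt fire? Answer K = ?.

K = 9

after  0: r0=0xdd r1=0xb2 r2=0x9b r3=0xb0 r4=0x27 r5=0xfe  N=0 Z=0
after  1: r0=0xdd r1=0x2b r2=0x9b r3=0xb0 r4=0x27 r5=0xfe  N=0 Z=0
after  2: r0=0x9a r1=0x2b r2=0x9b r3=0xb0 r4=0x27 r5=0xfe  N=1 Z=0
after  3: r0=0x9a r1=0x2b r2=0x9b r3=0x6f r4=0x27 r5=0xfe  N=0 Z=0
after  4: r0=0x9a r1=0xff r2=0x9b r3=0x6f r4=0x27 r5=0xfe  N=1 Z=0
after  5: r0=0x9a r1=0x65 r2=0x9b r3=0x6f r4=0x27 r5=0xfe  N=0 Z=0
after  6: r0=0x9a r1=0x65 r2=0x0a r3=0x6f r4=0x27 r5=0xfe  N=0 Z=0
after  7: r0=0x9a r1=0x65 r2=0x0a r3=0x6f r4=0xd9 r5=0xfe  N=1 Z=0
after  8: r0=0x9a r1=0xff r2=0x0a r3=0x6f r4=0xd9 r5=0xfe  N=1 Z=0
after  9: r0=0xd8 r1=0xff r2=0x0a r3=0x6f r4=0xd9 r5=0xfe  N=1 Z=0
-- IRQ taken; context saved, return-PC = 10 --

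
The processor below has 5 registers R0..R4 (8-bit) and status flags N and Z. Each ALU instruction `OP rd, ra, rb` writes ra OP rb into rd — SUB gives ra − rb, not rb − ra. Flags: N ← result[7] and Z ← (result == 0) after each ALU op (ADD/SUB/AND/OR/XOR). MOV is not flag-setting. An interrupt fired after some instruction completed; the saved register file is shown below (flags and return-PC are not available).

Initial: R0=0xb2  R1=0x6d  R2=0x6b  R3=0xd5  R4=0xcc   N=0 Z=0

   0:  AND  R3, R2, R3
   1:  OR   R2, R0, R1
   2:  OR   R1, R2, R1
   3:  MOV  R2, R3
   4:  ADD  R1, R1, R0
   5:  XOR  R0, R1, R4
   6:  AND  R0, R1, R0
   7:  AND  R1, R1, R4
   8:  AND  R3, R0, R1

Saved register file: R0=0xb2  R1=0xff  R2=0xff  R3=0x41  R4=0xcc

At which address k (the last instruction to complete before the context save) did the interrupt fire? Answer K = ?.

K = 2

after  0: R0=0xb2 R1=0x6d R2=0x6b R3=0x41 R4=0xcc  N=0 Z=0
after  1: R0=0xb2 R1=0x6d R2=0xff R3=0x41 R4=0xcc  N=1 Z=0
after  2: R0=0xb2 R1=0xff R2=0xff R3=0x41 R4=0xcc  N=1 Z=0
-- IRQ taken; context saved, return-PC = 3 --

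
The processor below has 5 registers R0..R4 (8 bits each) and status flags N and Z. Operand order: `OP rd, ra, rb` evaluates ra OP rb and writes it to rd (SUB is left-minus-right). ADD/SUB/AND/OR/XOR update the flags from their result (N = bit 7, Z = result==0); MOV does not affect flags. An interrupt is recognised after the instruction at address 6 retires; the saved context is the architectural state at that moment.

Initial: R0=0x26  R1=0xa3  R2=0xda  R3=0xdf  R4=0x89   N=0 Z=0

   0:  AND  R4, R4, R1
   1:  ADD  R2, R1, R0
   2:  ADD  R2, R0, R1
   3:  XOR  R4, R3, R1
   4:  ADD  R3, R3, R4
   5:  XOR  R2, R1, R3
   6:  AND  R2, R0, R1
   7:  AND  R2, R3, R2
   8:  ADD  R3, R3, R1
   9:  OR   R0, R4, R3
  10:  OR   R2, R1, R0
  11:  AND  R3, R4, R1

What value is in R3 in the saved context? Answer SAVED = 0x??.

SAVED = 0x5b

after  0: R0=0x26 R1=0xa3 R2=0xda R3=0xdf R4=0x81  N=1 Z=0
after  1: R0=0x26 R1=0xa3 R2=0xc9 R3=0xdf R4=0x81  N=1 Z=0
after  2: R0=0x26 R1=0xa3 R2=0xc9 R3=0xdf R4=0x81  N=1 Z=0
after  3: R0=0x26 R1=0xa3 R2=0xc9 R3=0xdf R4=0x7c  N=0 Z=0
after  4: R0=0x26 R1=0xa3 R2=0xc9 R3=0x5b R4=0x7c  N=0 Z=0
after  5: R0=0x26 R1=0xa3 R2=0xf8 R3=0x5b R4=0x7c  N=1 Z=0
after  6: R0=0x26 R1=0xa3 R2=0x22 R3=0x5b R4=0x7c  N=0 Z=0
-- IRQ taken; context saved, return-PC = 7 --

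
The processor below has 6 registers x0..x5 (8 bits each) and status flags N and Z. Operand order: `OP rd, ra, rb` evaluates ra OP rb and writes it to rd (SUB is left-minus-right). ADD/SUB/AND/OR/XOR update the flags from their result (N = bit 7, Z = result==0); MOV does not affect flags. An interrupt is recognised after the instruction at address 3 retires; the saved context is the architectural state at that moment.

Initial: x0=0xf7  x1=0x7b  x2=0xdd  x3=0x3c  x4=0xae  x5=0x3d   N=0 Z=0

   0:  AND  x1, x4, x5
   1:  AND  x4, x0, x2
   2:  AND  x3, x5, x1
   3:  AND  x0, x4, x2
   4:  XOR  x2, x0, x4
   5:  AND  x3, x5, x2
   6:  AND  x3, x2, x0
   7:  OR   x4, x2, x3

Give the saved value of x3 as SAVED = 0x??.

SAVED = 0x2c

after  0: x0=0xf7 x1=0x2c x2=0xdd x3=0x3c x4=0xae x5=0x3d  N=0 Z=0
after  1: x0=0xf7 x1=0x2c x2=0xdd x3=0x3c x4=0xd5 x5=0x3d  N=1 Z=0
after  2: x0=0xf7 x1=0x2c x2=0xdd x3=0x2c x4=0xd5 x5=0x3d  N=0 Z=0
after  3: x0=0xd5 x1=0x2c x2=0xdd x3=0x2c x4=0xd5 x5=0x3d  N=1 Z=0
-- IRQ taken; context saved, return-PC = 4 --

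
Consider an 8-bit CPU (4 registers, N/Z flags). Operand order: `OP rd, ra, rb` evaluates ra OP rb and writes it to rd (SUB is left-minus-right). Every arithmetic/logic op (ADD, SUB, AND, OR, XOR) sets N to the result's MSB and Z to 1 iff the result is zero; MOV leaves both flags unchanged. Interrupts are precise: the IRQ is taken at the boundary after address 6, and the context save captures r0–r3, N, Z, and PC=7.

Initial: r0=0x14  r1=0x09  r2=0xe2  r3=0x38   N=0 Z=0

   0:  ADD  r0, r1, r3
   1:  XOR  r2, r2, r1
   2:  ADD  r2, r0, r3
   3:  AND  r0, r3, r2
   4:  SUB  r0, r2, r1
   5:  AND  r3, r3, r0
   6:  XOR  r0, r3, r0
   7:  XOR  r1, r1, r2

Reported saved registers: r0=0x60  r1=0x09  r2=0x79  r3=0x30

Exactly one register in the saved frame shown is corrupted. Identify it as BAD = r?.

BAD = r0

after  0: r0=0x41 r1=0x09 r2=0xe2 r3=0x38  N=0 Z=0
after  1: r0=0x41 r1=0x09 r2=0xeb r3=0x38  N=1 Z=0
after  2: r0=0x41 r1=0x09 r2=0x79 r3=0x38  N=0 Z=0
after  3: r0=0x38 r1=0x09 r2=0x79 r3=0x38  N=0 Z=0
after  4: r0=0x70 r1=0x09 r2=0x79 r3=0x38  N=0 Z=0
after  5: r0=0x70 r1=0x09 r2=0x79 r3=0x30  N=0 Z=0
after  6: r0=0x40 r1=0x09 r2=0x79 r3=0x30  N=0 Z=0
-- IRQ taken; context saved, return-PC = 7 --
mismatch: r0: reported 0x60 vs actual 0x40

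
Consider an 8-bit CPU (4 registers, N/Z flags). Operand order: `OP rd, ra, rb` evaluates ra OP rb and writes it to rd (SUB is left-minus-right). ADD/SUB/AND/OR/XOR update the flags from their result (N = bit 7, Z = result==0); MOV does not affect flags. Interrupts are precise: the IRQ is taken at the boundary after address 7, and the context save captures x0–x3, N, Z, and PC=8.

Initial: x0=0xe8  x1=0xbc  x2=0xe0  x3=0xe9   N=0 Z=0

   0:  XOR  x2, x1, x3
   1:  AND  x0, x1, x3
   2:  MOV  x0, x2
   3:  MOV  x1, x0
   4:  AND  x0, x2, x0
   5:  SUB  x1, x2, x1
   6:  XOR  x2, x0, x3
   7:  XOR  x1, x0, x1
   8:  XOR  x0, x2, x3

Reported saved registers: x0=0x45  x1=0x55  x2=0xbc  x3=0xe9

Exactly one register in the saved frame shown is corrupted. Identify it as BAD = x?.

after  0: x0=0xe8 x1=0xbc x2=0x55 x3=0xe9  N=0 Z=0
after  1: x0=0xa8 x1=0xbc x2=0x55 x3=0xe9  N=1 Z=0
after  2: x0=0x55 x1=0xbc x2=0x55 x3=0xe9  N=1 Z=0
after  3: x0=0x55 x1=0x55 x2=0x55 x3=0xe9  N=1 Z=0
after  4: x0=0x55 x1=0x55 x2=0x55 x3=0xe9  N=0 Z=0
after  5: x0=0x55 x1=0x00 x2=0x55 x3=0xe9  N=0 Z=1
after  6: x0=0x55 x1=0x00 x2=0xbc x3=0xe9  N=1 Z=0
after  7: x0=0x55 x1=0x55 x2=0xbc x3=0xe9  N=0 Z=0
-- IRQ taken; context saved, return-PC = 8 --
mismatch: x0: reported 0x45 vs actual 0x55

BAD = x0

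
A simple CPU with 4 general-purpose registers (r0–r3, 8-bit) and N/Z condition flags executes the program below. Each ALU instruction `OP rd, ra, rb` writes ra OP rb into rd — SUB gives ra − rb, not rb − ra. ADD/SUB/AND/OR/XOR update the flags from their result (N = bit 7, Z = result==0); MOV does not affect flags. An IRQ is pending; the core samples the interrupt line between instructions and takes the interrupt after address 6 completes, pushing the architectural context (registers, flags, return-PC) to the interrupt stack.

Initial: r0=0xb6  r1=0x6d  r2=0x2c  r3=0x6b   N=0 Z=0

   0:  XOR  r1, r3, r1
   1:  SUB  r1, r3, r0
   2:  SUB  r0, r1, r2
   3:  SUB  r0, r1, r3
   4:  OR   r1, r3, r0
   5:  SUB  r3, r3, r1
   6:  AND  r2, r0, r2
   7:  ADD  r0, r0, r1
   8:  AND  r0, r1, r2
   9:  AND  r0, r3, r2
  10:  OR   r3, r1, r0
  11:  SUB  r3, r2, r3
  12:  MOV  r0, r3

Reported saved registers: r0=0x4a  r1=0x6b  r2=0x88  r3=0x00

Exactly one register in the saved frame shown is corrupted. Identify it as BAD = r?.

BAD = r2

after  0: r0=0xb6 r1=0x06 r2=0x2c r3=0x6b  N=0 Z=0
after  1: r0=0xb6 r1=0xb5 r2=0x2c r3=0x6b  N=1 Z=0
after  2: r0=0x89 r1=0xb5 r2=0x2c r3=0x6b  N=1 Z=0
after  3: r0=0x4a r1=0xb5 r2=0x2c r3=0x6b  N=0 Z=0
after  4: r0=0x4a r1=0x6b r2=0x2c r3=0x6b  N=0 Z=0
after  5: r0=0x4a r1=0x6b r2=0x2c r3=0x00  N=0 Z=1
after  6: r0=0x4a r1=0x6b r2=0x08 r3=0x00  N=0 Z=0
-- IRQ taken; context saved, return-PC = 7 --
mismatch: r2: reported 0x88 vs actual 0x08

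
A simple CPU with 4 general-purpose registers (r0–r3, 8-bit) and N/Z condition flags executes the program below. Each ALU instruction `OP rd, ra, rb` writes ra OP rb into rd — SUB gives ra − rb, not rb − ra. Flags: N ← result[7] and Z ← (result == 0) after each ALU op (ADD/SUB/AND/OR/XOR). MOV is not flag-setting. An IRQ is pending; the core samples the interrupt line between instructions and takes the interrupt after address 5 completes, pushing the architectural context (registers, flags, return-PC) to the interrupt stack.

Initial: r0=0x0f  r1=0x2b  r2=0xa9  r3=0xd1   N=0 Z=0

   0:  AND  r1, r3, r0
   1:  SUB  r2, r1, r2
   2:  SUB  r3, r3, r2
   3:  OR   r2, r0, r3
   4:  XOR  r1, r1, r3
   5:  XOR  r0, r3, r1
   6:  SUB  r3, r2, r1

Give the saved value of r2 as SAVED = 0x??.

after  0: r0=0x0f r1=0x01 r2=0xa9 r3=0xd1  N=0 Z=0
after  1: r0=0x0f r1=0x01 r2=0x58 r3=0xd1  N=0 Z=0
after  2: r0=0x0f r1=0x01 r2=0x58 r3=0x79  N=0 Z=0
after  3: r0=0x0f r1=0x01 r2=0x7f r3=0x79  N=0 Z=0
after  4: r0=0x0f r1=0x78 r2=0x7f r3=0x79  N=0 Z=0
after  5: r0=0x01 r1=0x78 r2=0x7f r3=0x79  N=0 Z=0
-- IRQ taken; context saved, return-PC = 6 --

SAVED = 0x7f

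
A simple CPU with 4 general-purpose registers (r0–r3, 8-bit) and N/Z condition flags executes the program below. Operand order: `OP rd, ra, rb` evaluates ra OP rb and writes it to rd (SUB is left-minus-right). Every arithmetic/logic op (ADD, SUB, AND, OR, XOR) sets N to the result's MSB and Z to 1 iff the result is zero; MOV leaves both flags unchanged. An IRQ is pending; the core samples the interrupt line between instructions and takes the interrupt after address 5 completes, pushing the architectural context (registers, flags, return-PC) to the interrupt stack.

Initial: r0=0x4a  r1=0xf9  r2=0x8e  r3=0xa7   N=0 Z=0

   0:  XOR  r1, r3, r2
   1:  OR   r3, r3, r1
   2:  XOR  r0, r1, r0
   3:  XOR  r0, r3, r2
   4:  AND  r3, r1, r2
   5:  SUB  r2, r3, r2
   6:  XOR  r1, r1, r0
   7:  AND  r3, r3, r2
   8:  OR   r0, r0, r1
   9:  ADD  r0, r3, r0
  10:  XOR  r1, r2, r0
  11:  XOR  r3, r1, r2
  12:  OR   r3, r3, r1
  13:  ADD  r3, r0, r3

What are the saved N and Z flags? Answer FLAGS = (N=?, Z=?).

FLAGS = (N=0, Z=0)

after  0: r0=0x4a r1=0x29 r2=0x8e r3=0xa7  N=0 Z=0
after  1: r0=0x4a r1=0x29 r2=0x8e r3=0xaf  N=1 Z=0
after  2: r0=0x63 r1=0x29 r2=0x8e r3=0xaf  N=0 Z=0
after  3: r0=0x21 r1=0x29 r2=0x8e r3=0xaf  N=0 Z=0
after  4: r0=0x21 r1=0x29 r2=0x8e r3=0x08  N=0 Z=0
after  5: r0=0x21 r1=0x29 r2=0x7a r3=0x08  N=0 Z=0
-- IRQ taken; context saved, return-PC = 6 --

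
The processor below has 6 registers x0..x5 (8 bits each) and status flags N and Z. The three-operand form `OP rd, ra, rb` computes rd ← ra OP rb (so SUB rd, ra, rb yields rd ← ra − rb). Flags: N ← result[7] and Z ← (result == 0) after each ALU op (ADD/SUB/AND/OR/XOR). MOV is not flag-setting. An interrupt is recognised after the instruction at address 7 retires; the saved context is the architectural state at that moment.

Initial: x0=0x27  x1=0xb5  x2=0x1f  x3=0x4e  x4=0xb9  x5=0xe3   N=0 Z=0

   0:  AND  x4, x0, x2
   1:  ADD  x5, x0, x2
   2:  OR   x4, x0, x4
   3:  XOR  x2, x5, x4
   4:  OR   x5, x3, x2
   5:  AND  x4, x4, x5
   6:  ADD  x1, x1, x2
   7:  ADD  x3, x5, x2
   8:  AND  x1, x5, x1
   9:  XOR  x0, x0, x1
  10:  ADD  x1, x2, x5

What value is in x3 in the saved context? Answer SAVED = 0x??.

SAVED = 0xd0

after  0: x0=0x27 x1=0xb5 x2=0x1f x3=0x4e x4=0x07 x5=0xe3  N=0 Z=0
after  1: x0=0x27 x1=0xb5 x2=0x1f x3=0x4e x4=0x07 x5=0x46  N=0 Z=0
after  2: x0=0x27 x1=0xb5 x2=0x1f x3=0x4e x4=0x27 x5=0x46  N=0 Z=0
after  3: x0=0x27 x1=0xb5 x2=0x61 x3=0x4e x4=0x27 x5=0x46  N=0 Z=0
after  4: x0=0x27 x1=0xb5 x2=0x61 x3=0x4e x4=0x27 x5=0x6f  N=0 Z=0
after  5: x0=0x27 x1=0xb5 x2=0x61 x3=0x4e x4=0x27 x5=0x6f  N=0 Z=0
after  6: x0=0x27 x1=0x16 x2=0x61 x3=0x4e x4=0x27 x5=0x6f  N=0 Z=0
after  7: x0=0x27 x1=0x16 x2=0x61 x3=0xd0 x4=0x27 x5=0x6f  N=1 Z=0
-- IRQ taken; context saved, return-PC = 8 --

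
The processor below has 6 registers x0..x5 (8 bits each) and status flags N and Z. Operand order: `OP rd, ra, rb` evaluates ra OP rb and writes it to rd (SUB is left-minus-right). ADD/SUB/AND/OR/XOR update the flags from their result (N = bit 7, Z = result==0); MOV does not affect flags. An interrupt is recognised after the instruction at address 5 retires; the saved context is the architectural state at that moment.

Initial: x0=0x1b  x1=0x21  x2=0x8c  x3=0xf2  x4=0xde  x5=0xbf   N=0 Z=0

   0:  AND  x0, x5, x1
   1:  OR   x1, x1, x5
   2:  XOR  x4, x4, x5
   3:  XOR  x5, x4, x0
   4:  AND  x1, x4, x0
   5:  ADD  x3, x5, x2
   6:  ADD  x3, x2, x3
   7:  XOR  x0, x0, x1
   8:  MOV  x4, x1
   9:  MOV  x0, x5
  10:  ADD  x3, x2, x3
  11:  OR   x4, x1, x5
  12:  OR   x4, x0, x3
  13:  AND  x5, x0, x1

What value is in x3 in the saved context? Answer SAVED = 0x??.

after  0: x0=0x21 x1=0x21 x2=0x8c x3=0xf2 x4=0xde x5=0xbf  N=0 Z=0
after  1: x0=0x21 x1=0xbf x2=0x8c x3=0xf2 x4=0xde x5=0xbf  N=1 Z=0
after  2: x0=0x21 x1=0xbf x2=0x8c x3=0xf2 x4=0x61 x5=0xbf  N=0 Z=0
after  3: x0=0x21 x1=0xbf x2=0x8c x3=0xf2 x4=0x61 x5=0x40  N=0 Z=0
after  4: x0=0x21 x1=0x21 x2=0x8c x3=0xf2 x4=0x61 x5=0x40  N=0 Z=0
after  5: x0=0x21 x1=0x21 x2=0x8c x3=0xcc x4=0x61 x5=0x40  N=1 Z=0
-- IRQ taken; context saved, return-PC = 6 --

SAVED = 0xcc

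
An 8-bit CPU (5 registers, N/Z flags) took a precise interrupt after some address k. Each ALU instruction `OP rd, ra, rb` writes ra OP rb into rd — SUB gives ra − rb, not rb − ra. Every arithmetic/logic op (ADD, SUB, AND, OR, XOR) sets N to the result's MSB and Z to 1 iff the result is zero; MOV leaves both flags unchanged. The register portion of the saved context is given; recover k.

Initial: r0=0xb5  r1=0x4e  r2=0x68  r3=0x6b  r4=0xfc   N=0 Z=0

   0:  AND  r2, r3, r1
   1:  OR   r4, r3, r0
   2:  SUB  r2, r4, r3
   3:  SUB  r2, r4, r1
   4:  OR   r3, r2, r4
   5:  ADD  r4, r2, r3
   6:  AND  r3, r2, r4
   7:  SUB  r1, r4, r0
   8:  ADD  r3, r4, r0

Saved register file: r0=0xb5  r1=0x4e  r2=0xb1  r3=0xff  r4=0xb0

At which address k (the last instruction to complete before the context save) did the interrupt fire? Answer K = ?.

after  0: r0=0xb5 r1=0x4e r2=0x4a r3=0x6b r4=0xfc  N=0 Z=0
after  1: r0=0xb5 r1=0x4e r2=0x4a r3=0x6b r4=0xff  N=1 Z=0
after  2: r0=0xb5 r1=0x4e r2=0x94 r3=0x6b r4=0xff  N=1 Z=0
after  3: r0=0xb5 r1=0x4e r2=0xb1 r3=0x6b r4=0xff  N=1 Z=0
after  4: r0=0xb5 r1=0x4e r2=0xb1 r3=0xff r4=0xff  N=1 Z=0
after  5: r0=0xb5 r1=0x4e r2=0xb1 r3=0xff r4=0xb0  N=1 Z=0
-- IRQ taken; context saved, return-PC = 6 --

K = 5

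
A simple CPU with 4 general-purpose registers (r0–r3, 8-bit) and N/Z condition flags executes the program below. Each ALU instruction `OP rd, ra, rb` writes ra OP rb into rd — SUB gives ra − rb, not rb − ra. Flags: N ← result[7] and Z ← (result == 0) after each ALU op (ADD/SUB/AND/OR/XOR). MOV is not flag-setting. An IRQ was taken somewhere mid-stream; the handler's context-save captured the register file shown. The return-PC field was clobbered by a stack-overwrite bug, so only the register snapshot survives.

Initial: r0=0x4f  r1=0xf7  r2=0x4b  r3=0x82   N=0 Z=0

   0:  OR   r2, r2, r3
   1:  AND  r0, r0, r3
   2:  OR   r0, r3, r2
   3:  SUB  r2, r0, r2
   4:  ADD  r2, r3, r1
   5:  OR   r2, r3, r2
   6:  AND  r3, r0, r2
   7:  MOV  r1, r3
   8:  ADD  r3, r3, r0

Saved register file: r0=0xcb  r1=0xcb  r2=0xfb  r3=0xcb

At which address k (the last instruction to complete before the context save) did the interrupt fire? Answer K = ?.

K = 7

after  0: r0=0x4f r1=0xf7 r2=0xcb r3=0x82  N=1 Z=0
after  1: r0=0x02 r1=0xf7 r2=0xcb r3=0x82  N=0 Z=0
after  2: r0=0xcb r1=0xf7 r2=0xcb r3=0x82  N=1 Z=0
after  3: r0=0xcb r1=0xf7 r2=0x00 r3=0x82  N=0 Z=1
after  4: r0=0xcb r1=0xf7 r2=0x79 r3=0x82  N=0 Z=0
after  5: r0=0xcb r1=0xf7 r2=0xfb r3=0x82  N=1 Z=0
after  6: r0=0xcb r1=0xf7 r2=0xfb r3=0xcb  N=1 Z=0
after  7: r0=0xcb r1=0xcb r2=0xfb r3=0xcb  N=1 Z=0
-- IRQ taken; context saved, return-PC = 8 --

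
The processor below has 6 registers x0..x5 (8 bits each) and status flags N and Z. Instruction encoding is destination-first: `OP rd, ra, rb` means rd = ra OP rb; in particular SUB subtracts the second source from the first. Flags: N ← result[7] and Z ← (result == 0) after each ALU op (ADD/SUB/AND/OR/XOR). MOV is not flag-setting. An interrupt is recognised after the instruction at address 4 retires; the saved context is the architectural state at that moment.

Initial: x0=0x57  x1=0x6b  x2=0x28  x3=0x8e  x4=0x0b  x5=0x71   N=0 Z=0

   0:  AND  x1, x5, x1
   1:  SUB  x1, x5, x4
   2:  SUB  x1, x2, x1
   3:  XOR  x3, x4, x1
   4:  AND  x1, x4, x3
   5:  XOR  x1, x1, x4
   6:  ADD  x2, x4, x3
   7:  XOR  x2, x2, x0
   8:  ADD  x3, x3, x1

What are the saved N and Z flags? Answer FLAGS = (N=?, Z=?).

FLAGS = (N=0, Z=0)

after  0: x0=0x57 x1=0x61 x2=0x28 x3=0x8e x4=0x0b x5=0x71  N=0 Z=0
after  1: x0=0x57 x1=0x66 x2=0x28 x3=0x8e x4=0x0b x5=0x71  N=0 Z=0
after  2: x0=0x57 x1=0xc2 x2=0x28 x3=0x8e x4=0x0b x5=0x71  N=1 Z=0
after  3: x0=0x57 x1=0xc2 x2=0x28 x3=0xc9 x4=0x0b x5=0x71  N=1 Z=0
after  4: x0=0x57 x1=0x09 x2=0x28 x3=0xc9 x4=0x0b x5=0x71  N=0 Z=0
-- IRQ taken; context saved, return-PC = 5 --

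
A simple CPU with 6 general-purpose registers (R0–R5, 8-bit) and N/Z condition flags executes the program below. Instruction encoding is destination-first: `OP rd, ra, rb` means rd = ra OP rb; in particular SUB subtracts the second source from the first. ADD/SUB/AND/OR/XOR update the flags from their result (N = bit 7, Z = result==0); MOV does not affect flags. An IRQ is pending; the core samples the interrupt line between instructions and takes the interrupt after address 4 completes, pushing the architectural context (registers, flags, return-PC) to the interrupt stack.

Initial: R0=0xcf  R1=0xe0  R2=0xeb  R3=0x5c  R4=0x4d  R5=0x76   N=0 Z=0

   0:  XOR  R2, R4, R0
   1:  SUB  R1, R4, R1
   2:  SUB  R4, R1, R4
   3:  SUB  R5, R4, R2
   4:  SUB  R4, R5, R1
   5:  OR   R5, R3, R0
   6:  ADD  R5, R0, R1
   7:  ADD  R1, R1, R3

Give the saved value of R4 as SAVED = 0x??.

after  0: R0=0xcf R1=0xe0 R2=0x82 R3=0x5c R4=0x4d R5=0x76  N=1 Z=0
after  1: R0=0xcf R1=0x6d R2=0x82 R3=0x5c R4=0x4d R5=0x76  N=0 Z=0
after  2: R0=0xcf R1=0x6d R2=0x82 R3=0x5c R4=0x20 R5=0x76  N=0 Z=0
after  3: R0=0xcf R1=0x6d R2=0x82 R3=0x5c R4=0x20 R5=0x9e  N=1 Z=0
after  4: R0=0xcf R1=0x6d R2=0x82 R3=0x5c R4=0x31 R5=0x9e  N=0 Z=0
-- IRQ taken; context saved, return-PC = 5 --

SAVED = 0x31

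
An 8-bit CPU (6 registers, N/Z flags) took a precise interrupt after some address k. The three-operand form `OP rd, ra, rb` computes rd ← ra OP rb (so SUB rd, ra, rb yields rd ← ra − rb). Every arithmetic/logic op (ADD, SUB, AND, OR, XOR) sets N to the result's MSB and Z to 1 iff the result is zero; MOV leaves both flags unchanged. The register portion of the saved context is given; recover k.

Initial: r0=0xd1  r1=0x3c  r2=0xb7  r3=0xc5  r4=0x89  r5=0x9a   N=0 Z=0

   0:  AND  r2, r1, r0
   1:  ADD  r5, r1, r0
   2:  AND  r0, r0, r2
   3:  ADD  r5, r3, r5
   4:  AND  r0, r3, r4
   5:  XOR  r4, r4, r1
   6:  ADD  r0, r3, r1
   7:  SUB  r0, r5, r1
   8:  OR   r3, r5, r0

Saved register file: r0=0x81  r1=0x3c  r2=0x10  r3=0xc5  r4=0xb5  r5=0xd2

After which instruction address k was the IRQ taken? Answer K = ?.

after  0: r0=0xd1 r1=0x3c r2=0x10 r3=0xc5 r4=0x89 r5=0x9a  N=0 Z=0
after  1: r0=0xd1 r1=0x3c r2=0x10 r3=0xc5 r4=0x89 r5=0x0d  N=0 Z=0
after  2: r0=0x10 r1=0x3c r2=0x10 r3=0xc5 r4=0x89 r5=0x0d  N=0 Z=0
after  3: r0=0x10 r1=0x3c r2=0x10 r3=0xc5 r4=0x89 r5=0xd2  N=1 Z=0
after  4: r0=0x81 r1=0x3c r2=0x10 r3=0xc5 r4=0x89 r5=0xd2  N=1 Z=0
after  5: r0=0x81 r1=0x3c r2=0x10 r3=0xc5 r4=0xb5 r5=0xd2  N=1 Z=0
-- IRQ taken; context saved, return-PC = 6 --

K = 5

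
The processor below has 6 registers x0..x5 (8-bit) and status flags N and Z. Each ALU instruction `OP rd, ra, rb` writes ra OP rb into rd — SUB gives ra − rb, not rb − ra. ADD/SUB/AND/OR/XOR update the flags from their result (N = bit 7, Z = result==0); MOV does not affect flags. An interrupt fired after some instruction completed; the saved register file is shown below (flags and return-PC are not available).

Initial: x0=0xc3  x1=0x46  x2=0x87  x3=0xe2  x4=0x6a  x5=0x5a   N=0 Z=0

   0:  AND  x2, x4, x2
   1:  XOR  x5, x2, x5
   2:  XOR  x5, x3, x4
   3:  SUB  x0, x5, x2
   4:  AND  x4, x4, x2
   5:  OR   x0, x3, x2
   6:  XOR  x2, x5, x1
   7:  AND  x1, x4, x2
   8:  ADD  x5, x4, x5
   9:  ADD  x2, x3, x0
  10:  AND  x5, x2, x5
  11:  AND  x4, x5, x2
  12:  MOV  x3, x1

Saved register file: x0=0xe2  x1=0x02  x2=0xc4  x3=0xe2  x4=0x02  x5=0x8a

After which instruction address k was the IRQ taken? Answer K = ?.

after  0: x0=0xc3 x1=0x46 x2=0x02 x3=0xe2 x4=0x6a x5=0x5a  N=0 Z=0
after  1: x0=0xc3 x1=0x46 x2=0x02 x3=0xe2 x4=0x6a x5=0x58  N=0 Z=0
after  2: x0=0xc3 x1=0x46 x2=0x02 x3=0xe2 x4=0x6a x5=0x88  N=1 Z=0
after  3: x0=0x86 x1=0x46 x2=0x02 x3=0xe2 x4=0x6a x5=0x88  N=1 Z=0
after  4: x0=0x86 x1=0x46 x2=0x02 x3=0xe2 x4=0x02 x5=0x88  N=0 Z=0
after  5: x0=0xe2 x1=0x46 x2=0x02 x3=0xe2 x4=0x02 x5=0x88  N=1 Z=0
after  6: x0=0xe2 x1=0x46 x2=0xce x3=0xe2 x4=0x02 x5=0x88  N=1 Z=0
after  7: x0=0xe2 x1=0x02 x2=0xce x3=0xe2 x4=0x02 x5=0x88  N=0 Z=0
after  8: x0=0xe2 x1=0x02 x2=0xce x3=0xe2 x4=0x02 x5=0x8a  N=1 Z=0
after  9: x0=0xe2 x1=0x02 x2=0xc4 x3=0xe2 x4=0x02 x5=0x8a  N=1 Z=0
-- IRQ taken; context saved, return-PC = 10 --

K = 9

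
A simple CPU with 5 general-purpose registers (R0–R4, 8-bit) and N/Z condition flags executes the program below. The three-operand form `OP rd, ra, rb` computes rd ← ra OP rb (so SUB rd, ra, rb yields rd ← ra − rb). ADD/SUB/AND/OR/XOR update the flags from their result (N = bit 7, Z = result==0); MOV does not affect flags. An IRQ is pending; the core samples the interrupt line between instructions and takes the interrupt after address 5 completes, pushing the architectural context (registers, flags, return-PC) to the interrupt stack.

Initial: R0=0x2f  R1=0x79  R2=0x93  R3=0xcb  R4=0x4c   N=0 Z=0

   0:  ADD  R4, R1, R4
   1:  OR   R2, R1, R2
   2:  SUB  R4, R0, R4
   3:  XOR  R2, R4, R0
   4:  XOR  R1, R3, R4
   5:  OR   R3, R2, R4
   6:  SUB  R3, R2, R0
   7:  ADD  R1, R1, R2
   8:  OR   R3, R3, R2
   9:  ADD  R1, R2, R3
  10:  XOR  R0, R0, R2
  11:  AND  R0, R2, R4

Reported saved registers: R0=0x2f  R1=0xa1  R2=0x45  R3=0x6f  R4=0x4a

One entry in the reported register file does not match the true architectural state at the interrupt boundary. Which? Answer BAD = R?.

BAD = R4

after  0: R0=0x2f R1=0x79 R2=0x93 R3=0xcb R4=0xc5  N=1 Z=0
after  1: R0=0x2f R1=0x79 R2=0xfb R3=0xcb R4=0xc5  N=1 Z=0
after  2: R0=0x2f R1=0x79 R2=0xfb R3=0xcb R4=0x6a  N=0 Z=0
after  3: R0=0x2f R1=0x79 R2=0x45 R3=0xcb R4=0x6a  N=0 Z=0
after  4: R0=0x2f R1=0xa1 R2=0x45 R3=0xcb R4=0x6a  N=1 Z=0
after  5: R0=0x2f R1=0xa1 R2=0x45 R3=0x6f R4=0x6a  N=0 Z=0
-- IRQ taken; context saved, return-PC = 6 --
mismatch: R4: reported 0x4a vs actual 0x6a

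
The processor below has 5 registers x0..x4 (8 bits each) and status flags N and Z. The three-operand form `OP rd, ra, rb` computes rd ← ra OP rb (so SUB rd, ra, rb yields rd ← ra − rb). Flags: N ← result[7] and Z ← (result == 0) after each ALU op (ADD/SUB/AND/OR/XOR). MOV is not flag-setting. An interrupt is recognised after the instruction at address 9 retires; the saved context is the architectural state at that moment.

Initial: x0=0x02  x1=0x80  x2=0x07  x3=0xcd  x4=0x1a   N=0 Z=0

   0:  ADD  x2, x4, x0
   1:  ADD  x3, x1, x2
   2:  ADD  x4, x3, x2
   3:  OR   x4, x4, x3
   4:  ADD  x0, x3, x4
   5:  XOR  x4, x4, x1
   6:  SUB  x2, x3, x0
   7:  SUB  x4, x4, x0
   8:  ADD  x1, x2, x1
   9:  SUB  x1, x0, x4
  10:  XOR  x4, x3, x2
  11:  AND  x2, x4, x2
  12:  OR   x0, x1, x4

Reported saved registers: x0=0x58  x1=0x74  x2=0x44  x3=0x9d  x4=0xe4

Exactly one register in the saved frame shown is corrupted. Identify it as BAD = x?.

after  0: x0=0x02 x1=0x80 x2=0x1c x3=0xcd x4=0x1a  N=0 Z=0
after  1: x0=0x02 x1=0x80 x2=0x1c x3=0x9c x4=0x1a  N=1 Z=0
after  2: x0=0x02 x1=0x80 x2=0x1c x3=0x9c x4=0xb8  N=1 Z=0
after  3: x0=0x02 x1=0x80 x2=0x1c x3=0x9c x4=0xbc  N=1 Z=0
after  4: x0=0x58 x1=0x80 x2=0x1c x3=0x9c x4=0xbc  N=0 Z=0
after  5: x0=0x58 x1=0x80 x2=0x1c x3=0x9c x4=0x3c  N=0 Z=0
after  6: x0=0x58 x1=0x80 x2=0x44 x3=0x9c x4=0x3c  N=0 Z=0
after  7: x0=0x58 x1=0x80 x2=0x44 x3=0x9c x4=0xe4  N=1 Z=0
after  8: x0=0x58 x1=0xc4 x2=0x44 x3=0x9c x4=0xe4  N=1 Z=0
after  9: x0=0x58 x1=0x74 x2=0x44 x3=0x9c x4=0xe4  N=0 Z=0
-- IRQ taken; context saved, return-PC = 10 --
mismatch: x3: reported 0x9d vs actual 0x9c

BAD = x3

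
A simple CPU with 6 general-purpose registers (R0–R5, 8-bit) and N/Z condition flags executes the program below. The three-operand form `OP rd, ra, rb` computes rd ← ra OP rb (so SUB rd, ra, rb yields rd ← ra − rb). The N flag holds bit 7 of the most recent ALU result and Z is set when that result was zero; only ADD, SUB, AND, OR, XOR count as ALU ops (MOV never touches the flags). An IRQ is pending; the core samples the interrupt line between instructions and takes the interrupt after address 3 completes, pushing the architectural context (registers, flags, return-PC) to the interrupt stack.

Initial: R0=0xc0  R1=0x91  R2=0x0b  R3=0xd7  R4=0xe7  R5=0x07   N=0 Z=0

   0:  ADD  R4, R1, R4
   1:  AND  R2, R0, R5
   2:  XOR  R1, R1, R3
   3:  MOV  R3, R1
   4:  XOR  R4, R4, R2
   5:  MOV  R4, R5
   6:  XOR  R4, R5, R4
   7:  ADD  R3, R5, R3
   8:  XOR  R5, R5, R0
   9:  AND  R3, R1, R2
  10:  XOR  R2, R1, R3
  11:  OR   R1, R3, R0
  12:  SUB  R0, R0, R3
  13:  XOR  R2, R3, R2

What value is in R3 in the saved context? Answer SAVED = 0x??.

after  0: R0=0xc0 R1=0x91 R2=0x0b R3=0xd7 R4=0x78 R5=0x07  N=0 Z=0
after  1: R0=0xc0 R1=0x91 R2=0x00 R3=0xd7 R4=0x78 R5=0x07  N=0 Z=1
after  2: R0=0xc0 R1=0x46 R2=0x00 R3=0xd7 R4=0x78 R5=0x07  N=0 Z=0
after  3: R0=0xc0 R1=0x46 R2=0x00 R3=0x46 R4=0x78 R5=0x07  N=0 Z=0
-- IRQ taken; context saved, return-PC = 4 --

SAVED = 0x46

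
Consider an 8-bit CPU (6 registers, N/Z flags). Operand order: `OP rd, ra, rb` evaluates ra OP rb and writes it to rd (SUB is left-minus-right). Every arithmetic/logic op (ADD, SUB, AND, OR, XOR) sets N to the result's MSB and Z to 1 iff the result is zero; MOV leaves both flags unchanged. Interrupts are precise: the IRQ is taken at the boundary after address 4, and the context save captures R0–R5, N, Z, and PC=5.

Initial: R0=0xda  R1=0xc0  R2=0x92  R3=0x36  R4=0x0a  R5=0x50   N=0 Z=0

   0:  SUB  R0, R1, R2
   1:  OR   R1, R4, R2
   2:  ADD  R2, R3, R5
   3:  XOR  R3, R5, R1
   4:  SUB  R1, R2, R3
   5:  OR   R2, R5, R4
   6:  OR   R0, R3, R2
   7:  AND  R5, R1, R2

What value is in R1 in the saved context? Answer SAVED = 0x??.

after  0: R0=0x2e R1=0xc0 R2=0x92 R3=0x36 R4=0x0a R5=0x50  N=0 Z=0
after  1: R0=0x2e R1=0x9a R2=0x92 R3=0x36 R4=0x0a R5=0x50  N=1 Z=0
after  2: R0=0x2e R1=0x9a R2=0x86 R3=0x36 R4=0x0a R5=0x50  N=1 Z=0
after  3: R0=0x2e R1=0x9a R2=0x86 R3=0xca R4=0x0a R5=0x50  N=1 Z=0
after  4: R0=0x2e R1=0xbc R2=0x86 R3=0xca R4=0x0a R5=0x50  N=1 Z=0
-- IRQ taken; context saved, return-PC = 5 --

SAVED = 0xbc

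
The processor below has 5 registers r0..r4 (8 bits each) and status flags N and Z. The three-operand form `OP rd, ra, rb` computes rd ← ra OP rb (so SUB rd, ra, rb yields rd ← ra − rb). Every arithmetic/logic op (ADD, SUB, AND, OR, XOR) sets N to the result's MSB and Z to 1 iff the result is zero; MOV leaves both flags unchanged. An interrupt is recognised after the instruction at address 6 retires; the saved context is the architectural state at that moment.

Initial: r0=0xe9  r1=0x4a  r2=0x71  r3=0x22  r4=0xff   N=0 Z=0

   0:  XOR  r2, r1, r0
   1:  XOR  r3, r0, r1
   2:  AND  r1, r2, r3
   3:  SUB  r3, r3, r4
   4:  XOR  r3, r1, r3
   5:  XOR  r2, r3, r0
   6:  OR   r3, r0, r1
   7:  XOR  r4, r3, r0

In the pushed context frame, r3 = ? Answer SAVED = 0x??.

after  0: r0=0xe9 r1=0x4a r2=0xa3 r3=0x22 r4=0xff  N=1 Z=0
after  1: r0=0xe9 r1=0x4a r2=0xa3 r3=0xa3 r4=0xff  N=1 Z=0
after  2: r0=0xe9 r1=0xa3 r2=0xa3 r3=0xa3 r4=0xff  N=1 Z=0
after  3: r0=0xe9 r1=0xa3 r2=0xa3 r3=0xa4 r4=0xff  N=1 Z=0
after  4: r0=0xe9 r1=0xa3 r2=0xa3 r3=0x07 r4=0xff  N=0 Z=0
after  5: r0=0xe9 r1=0xa3 r2=0xee r3=0x07 r4=0xff  N=1 Z=0
after  6: r0=0xe9 r1=0xa3 r2=0xee r3=0xeb r4=0xff  N=1 Z=0
-- IRQ taken; context saved, return-PC = 7 --

SAVED = 0xeb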